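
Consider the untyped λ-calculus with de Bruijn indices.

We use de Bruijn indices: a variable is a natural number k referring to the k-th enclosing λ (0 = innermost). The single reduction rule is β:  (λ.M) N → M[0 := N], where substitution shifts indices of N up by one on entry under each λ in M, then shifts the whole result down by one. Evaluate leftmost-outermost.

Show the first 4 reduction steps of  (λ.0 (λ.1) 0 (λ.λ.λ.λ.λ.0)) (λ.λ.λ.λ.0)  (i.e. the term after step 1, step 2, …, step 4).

Answer: after 4 steps: λ.0

Reduction:
  start: (λ.0 (λ.1) 0 (λ.λ.λ.λ.λ.0)) (λ.λ.λ.λ.0)
  →1  (λ.λ.λ.λ.0) (λ.λ.λ.λ.λ.0) (λ.λ.λ.λ.0) (λ.λ.λ.λ.λ.0)
  →2  (λ.λ.λ.0) (λ.λ.λ.λ.0) (λ.λ.λ.λ.λ.0)
  →3  (λ.λ.0) (λ.λ.λ.λ.λ.0)
  →4  λ.0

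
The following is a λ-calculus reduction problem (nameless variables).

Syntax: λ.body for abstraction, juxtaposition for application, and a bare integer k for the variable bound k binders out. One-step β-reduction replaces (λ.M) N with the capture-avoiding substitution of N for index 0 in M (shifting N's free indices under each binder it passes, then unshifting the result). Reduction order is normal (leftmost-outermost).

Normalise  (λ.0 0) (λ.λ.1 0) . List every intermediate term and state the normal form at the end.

  start: (λ.0 0) (λ.λ.1 0)
  step 1: (λ.λ.1 0) (λ.λ.1 0)
  step 2: λ.(λ.λ.1 0) 0
  step 3: λ.λ.1 0

Answer: normal form = λ.λ.1 0  (in 3 steps)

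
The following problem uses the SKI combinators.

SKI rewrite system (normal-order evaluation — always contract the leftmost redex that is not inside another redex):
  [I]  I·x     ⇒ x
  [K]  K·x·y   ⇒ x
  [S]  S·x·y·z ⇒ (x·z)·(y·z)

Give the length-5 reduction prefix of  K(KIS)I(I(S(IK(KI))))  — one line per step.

  start: K(KIS)I(I(S(IK(KI))))
  →1  KIS(I(S(IK(KI))))
  →2  I(I(S(IK(KI))))
  →3  I(S(IK(KI)))
  →4  S(IK(KI))
  →5  S(K(KI))

Answer: after 5 steps: S(K(KI))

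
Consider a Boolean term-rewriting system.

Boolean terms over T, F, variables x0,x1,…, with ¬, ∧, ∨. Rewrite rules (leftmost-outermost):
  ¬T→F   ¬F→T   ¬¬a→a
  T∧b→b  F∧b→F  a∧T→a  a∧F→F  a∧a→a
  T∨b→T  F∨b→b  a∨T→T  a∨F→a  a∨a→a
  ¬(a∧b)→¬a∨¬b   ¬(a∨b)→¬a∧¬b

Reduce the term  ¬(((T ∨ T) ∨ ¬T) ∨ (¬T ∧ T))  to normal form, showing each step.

  start: ¬(((T ∨ T) ∨ ¬T) ∨ (¬T ∧ T))
  step 1: ¬((T ∨ T) ∨ ¬T) ∧ ¬(¬T ∧ T)
  step 2: (¬(T ∨ T) ∧ ¬¬T) ∧ ¬(¬T ∧ T)
  step 3: ((¬T ∧ ¬T) ∧ ¬¬T) ∧ ¬(¬T ∧ T)
  step 4: (¬T ∧ ¬¬T) ∧ ¬(¬T ∧ T)
  step 5: (F ∧ ¬¬T) ∧ ¬(¬T ∧ T)
  step 6: F ∧ ¬(¬T ∧ T)
  step 7: F

Answer: normal form = F  (in 7 steps)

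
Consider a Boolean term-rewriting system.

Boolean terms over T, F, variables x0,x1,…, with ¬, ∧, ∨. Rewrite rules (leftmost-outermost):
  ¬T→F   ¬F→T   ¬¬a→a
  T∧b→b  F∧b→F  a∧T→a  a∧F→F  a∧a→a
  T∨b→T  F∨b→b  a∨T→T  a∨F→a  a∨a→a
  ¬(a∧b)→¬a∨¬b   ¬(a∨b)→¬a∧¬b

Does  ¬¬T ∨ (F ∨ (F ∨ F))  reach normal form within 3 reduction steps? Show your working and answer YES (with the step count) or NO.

Answer: YES — reaches normal form T in 2 ≤ 3 steps

Derivation:
  start: ¬¬T ∨ (F ∨ (F ∨ F))
  step 1: T ∨ (F ∨ (F ∨ F))
  step 2: T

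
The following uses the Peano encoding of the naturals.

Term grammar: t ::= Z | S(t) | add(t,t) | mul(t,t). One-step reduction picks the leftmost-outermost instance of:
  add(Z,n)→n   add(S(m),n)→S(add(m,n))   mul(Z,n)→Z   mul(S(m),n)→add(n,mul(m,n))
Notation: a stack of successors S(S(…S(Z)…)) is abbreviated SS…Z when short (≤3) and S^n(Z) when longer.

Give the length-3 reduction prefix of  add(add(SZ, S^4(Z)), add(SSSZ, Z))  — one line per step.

  start: add(add(SZ, S^4(Z)), add(SSSZ, Z))
  →1  add(S(add(Z, S^4(Z))), add(SSSZ, Z))
  →2  S(add(add(Z, S^4(Z)), add(SSSZ, Z)))
  →3  S(add(S^4(Z), add(SSSZ, Z)))

Answer: after 3 steps: S(add(S^4(Z), add(SSSZ, Z)))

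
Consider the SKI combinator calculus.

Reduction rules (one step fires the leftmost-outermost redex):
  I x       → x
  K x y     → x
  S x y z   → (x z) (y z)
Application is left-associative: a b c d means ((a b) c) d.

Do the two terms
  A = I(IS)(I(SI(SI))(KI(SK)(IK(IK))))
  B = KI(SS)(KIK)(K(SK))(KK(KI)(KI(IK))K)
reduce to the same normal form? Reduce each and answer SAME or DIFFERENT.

Term A:
  start: I(IS)(I(SI(SI))(KI(SK)(IK(IK))))
  [1] IS(I(SI(SI))(KI(SK)(IK(IK))))
  [2] S(I(SI(SI))(KI(SK)(IK(IK))))
  [3] S(SI(SI)(KI(SK)(IK(IK))))
  [4] S(I(KI(SK)(IK(IK)))(SI(KI(SK)(IK(IK)))))
  [5] S(KI(SK)(IK(IK))(SI(KI(SK)(IK(IK)))))
  [6] S(I(IK(IK))(SI(KI(SK)(IK(IK)))))
  [7] S(IK(IK)(SI(KI(SK)(IK(IK)))))
  [8] S(K(IK)(SI(KI(SK)(IK(IK)))))
  [9] S(IK)
  [10] SK

Term B:
  start: KI(SS)(KIK)(K(SK))(KK(KI)(KI(IK))K)
  [1] I(KIK)(K(SK))(KK(KI)(KI(IK))K)
  [2] KIK(K(SK))(KK(KI)(KI(IK))K)
  [3] I(K(SK))(KK(KI)(KI(IK))K)
  [4] K(SK)(KK(KI)(KI(IK))K)
  [5] SK

Answer: SAME — A ⇓ SK, B ⇓ SK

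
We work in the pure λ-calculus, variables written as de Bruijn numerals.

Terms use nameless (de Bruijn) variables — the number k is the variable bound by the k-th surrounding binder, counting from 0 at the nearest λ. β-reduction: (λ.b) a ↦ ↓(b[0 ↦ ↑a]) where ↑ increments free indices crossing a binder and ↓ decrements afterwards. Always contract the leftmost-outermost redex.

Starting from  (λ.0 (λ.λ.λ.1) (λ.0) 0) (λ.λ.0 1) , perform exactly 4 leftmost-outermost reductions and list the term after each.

Answer: after 4 steps: (λ.λ.λ.1) (λ.λ.0 1)

Reduction:
  start: (λ.0 (λ.λ.λ.1) (λ.0) 0) (λ.λ.0 1)
  [1] (λ.λ.0 1) (λ.λ.λ.1) (λ.0) (λ.λ.0 1)
  [2] (λ.0 (λ.λ.λ.1)) (λ.0) (λ.λ.0 1)
  [3] (λ.0) (λ.λ.λ.1) (λ.λ.0 1)
  [4] (λ.λ.λ.1) (λ.λ.0 1)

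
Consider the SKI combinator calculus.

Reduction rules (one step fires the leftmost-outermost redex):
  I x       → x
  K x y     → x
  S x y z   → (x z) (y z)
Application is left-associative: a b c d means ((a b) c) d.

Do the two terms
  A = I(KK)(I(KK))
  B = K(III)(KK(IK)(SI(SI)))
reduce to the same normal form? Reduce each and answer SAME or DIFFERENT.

Answer: DIFFERENT — A ⇓ K, B ⇓ I

Reduction:
Term A:
  start: I(KK)(I(KK))
  →1  KK(I(KK))
  →2  K

Term B:
  start: K(III)(KK(IK)(SI(SI)))
  →1  III
  →2  II
  →3  I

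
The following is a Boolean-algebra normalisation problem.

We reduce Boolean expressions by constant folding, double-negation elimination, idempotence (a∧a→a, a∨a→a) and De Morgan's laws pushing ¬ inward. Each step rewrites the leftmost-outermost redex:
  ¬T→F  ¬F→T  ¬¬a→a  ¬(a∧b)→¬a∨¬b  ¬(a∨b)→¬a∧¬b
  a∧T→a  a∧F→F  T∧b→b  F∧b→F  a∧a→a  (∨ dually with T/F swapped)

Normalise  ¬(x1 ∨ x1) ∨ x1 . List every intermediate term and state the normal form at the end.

Answer: normal form = ¬x1 ∨ x1  (in 2 steps)

Reduction:
  start: ¬(x1 ∨ x1) ∨ x1
  →1  (¬x1 ∧ ¬x1) ∨ x1
  →2  ¬x1 ∨ x1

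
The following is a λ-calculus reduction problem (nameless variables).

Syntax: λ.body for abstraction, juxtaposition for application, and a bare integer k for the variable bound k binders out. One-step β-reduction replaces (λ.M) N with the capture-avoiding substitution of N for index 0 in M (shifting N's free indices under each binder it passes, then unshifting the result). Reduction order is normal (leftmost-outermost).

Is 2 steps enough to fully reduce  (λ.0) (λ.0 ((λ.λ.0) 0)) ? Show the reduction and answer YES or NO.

  start: (λ.0) (λ.0 ((λ.λ.0) 0))
  step 1: λ.0 ((λ.λ.0) 0)
  step 2: λ.0 (λ.0)

Answer: YES — reaches normal form λ.0 (λ.0) in 2 ≤ 2 steps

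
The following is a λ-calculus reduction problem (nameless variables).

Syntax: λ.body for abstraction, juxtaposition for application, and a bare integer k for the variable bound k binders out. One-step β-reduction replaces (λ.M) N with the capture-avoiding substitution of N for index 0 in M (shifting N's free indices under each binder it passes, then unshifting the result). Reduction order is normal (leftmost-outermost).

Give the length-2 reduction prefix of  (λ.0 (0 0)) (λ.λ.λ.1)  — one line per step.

Answer: after 2 steps: λ.λ.1

Reduction:
  start: (λ.0 (0 0)) (λ.λ.λ.1)
  step 1: (λ.λ.λ.1) ((λ.λ.λ.1) (λ.λ.λ.1))
  step 2: λ.λ.1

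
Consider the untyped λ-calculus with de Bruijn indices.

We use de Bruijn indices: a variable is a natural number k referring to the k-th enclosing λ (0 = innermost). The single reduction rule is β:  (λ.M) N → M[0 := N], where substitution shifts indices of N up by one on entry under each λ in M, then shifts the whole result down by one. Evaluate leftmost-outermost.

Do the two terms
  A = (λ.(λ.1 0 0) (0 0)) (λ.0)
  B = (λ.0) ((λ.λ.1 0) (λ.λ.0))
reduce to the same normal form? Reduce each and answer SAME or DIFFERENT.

Answer: DIFFERENT — A ⇓ λ.0, B ⇓ λ.λ.0

Derivation:
Term A:
  start: (λ.(λ.1 0 0) (0 0)) (λ.0)
  [1] (λ.(λ.0) 0 0) ((λ.0) (λ.0))
  [2] (λ.0) ((λ.0) (λ.0)) ((λ.0) (λ.0))
  [3] (λ.0) (λ.0) ((λ.0) (λ.0))
  [4] (λ.0) ((λ.0) (λ.0))
  [5] (λ.0) (λ.0)
  [6] λ.0

Term B:
  start: (λ.0) ((λ.λ.1 0) (λ.λ.0))
  [1] (λ.λ.1 0) (λ.λ.0)
  [2] λ.(λ.λ.0) 0
  [3] λ.λ.0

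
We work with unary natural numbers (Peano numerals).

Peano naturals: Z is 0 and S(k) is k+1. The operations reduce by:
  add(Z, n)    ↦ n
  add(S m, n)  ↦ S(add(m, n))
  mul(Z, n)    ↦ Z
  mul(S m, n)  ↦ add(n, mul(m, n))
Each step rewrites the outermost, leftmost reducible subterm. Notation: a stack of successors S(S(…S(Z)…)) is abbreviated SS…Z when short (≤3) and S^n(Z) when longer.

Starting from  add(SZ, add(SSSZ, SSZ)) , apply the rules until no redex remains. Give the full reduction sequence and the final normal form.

  start: add(SZ, add(SSSZ, SSZ))
  →1  S(add(Z, add(SSSZ, SSZ)))
  →2  S(add(SSSZ, SSZ))
  →3  S(S(add(SSZ, SSZ)))
  →4  S(S(S(add(SZ, SSZ))))
  →5  S(S(S(S(add(Z, SSZ)))))
  →6  S^6(Z)

Answer: normal form = S^6(Z)  (in 6 steps)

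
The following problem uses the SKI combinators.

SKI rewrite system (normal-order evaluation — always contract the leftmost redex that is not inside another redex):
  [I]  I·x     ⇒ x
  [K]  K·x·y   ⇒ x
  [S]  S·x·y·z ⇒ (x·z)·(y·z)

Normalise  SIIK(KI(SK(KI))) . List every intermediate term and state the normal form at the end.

  start: SIIK(KI(SK(KI)))
  [1] IK(IK)(KI(SK(KI)))
  [2] K(IK)(KI(SK(KI)))
  [3] IK
  [4] K

Answer: normal form = K  (in 4 steps)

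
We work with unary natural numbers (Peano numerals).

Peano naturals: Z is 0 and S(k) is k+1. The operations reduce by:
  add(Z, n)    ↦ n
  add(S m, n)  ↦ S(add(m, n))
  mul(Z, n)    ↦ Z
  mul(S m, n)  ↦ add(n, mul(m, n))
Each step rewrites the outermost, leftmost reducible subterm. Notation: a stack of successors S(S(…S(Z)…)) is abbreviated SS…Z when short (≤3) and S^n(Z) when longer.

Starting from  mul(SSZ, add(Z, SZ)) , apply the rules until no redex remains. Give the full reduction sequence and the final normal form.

Answer: normal form = SSZ  (in 9 steps)

Reduction:
  start: mul(SSZ, add(Z, SZ))
  [1] add(add(Z, SZ), mul(SZ, add(Z, SZ)))
  [2] add(SZ, mul(SZ, add(Z, SZ)))
  [3] S(add(Z, mul(SZ, add(Z, SZ))))
  [4] S(mul(SZ, add(Z, SZ)))
  [5] S(add(add(Z, SZ), mul(Z, add(Z, SZ))))
  [6] S(add(SZ, mul(Z, add(Z, SZ))))
  [7] S(S(add(Z, mul(Z, add(Z, SZ)))))
  [8] S(S(mul(Z, add(Z, SZ))))
  [9] SSZ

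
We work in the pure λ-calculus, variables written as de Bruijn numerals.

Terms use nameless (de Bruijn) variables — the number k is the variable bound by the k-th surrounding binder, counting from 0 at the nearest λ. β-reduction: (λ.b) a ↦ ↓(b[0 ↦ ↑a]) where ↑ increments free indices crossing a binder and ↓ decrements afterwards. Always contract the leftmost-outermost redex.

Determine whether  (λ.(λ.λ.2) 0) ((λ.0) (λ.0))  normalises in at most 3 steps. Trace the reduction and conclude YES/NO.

  start: (λ.(λ.λ.2) 0) ((λ.0) (λ.0))
  step 1: (λ.λ.(λ.0) (λ.0)) ((λ.0) (λ.0))
  step 2: λ.(λ.0) (λ.0)
  step 3: λ.λ.0

Answer: YES — reaches normal form λ.λ.0 in 3 ≤ 3 steps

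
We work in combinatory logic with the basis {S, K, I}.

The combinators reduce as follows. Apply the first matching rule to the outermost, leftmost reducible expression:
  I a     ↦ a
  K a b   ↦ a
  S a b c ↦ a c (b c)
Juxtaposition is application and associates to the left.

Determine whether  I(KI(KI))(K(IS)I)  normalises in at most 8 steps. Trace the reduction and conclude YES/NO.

  start: I(KI(KI))(K(IS)I)
  step 1: KI(KI)(K(IS)I)
  step 2: I(K(IS)I)
  step 3: K(IS)I
  step 4: IS
  step 5: S

Answer: YES — reaches normal form S in 5 ≤ 8 steps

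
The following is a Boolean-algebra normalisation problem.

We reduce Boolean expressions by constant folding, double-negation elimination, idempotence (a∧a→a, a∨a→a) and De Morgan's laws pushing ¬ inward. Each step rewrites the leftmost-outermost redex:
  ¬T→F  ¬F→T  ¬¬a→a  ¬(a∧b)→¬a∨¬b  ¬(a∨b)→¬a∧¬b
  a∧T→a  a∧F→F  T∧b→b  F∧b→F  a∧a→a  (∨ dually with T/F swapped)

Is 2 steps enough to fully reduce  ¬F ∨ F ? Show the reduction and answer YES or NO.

Answer: YES — reaches normal form T in 2 ≤ 2 steps

Derivation:
  start: ¬F ∨ F
  →1  ¬F
  →2  T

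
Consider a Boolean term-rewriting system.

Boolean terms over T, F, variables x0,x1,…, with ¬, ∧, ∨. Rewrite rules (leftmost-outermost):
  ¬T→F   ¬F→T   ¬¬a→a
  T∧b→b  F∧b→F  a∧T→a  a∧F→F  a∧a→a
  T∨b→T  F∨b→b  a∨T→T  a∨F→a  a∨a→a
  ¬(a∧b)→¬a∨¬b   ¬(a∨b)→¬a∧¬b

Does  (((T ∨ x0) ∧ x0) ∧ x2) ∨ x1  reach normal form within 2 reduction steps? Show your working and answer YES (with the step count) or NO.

Answer: YES — reaches normal form (x0 ∧ x2) ∨ x1 in 2 ≤ 2 steps

Working:
  start: (((T ∨ x0) ∧ x0) ∧ x2) ∨ x1
  [1] ((T ∧ x0) ∧ x2) ∨ x1
  [2] (x0 ∧ x2) ∨ x1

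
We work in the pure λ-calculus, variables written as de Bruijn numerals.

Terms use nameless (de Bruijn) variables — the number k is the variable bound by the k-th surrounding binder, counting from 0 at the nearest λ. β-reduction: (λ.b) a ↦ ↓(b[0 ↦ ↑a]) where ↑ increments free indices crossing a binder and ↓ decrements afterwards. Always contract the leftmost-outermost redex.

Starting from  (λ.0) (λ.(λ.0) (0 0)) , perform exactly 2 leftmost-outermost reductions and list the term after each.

Answer: after 2 steps: λ.0 0

Reduction:
  start: (λ.0) (λ.(λ.0) (0 0))
  →1  λ.(λ.0) (0 0)
  →2  λ.0 0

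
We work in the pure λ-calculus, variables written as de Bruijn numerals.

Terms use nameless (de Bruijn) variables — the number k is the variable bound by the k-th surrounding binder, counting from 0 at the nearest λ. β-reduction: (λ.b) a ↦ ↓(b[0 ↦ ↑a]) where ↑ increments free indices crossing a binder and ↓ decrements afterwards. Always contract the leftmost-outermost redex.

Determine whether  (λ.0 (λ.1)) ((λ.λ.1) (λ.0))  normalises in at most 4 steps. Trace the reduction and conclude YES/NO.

Answer: YES — reaches normal form λ.0 in 3 ≤ 4 steps

Derivation:
  start: (λ.0 (λ.1)) ((λ.λ.1) (λ.0))
  →1  (λ.λ.1) (λ.0) (λ.(λ.λ.1) (λ.0))
  →2  (λ.λ.0) (λ.(λ.λ.1) (λ.0))
  →3  λ.0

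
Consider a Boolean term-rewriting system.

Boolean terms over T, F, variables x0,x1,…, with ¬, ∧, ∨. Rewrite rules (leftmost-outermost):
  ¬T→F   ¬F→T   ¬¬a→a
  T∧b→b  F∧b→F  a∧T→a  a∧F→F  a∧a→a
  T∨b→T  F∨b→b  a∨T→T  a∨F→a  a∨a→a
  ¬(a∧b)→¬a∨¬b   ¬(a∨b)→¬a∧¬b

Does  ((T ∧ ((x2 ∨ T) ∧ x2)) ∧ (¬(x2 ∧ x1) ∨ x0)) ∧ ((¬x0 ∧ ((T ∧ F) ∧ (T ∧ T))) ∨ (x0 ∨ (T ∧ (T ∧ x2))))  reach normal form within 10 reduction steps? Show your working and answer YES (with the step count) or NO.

  start: ((T ∧ ((x2 ∨ T) ∧ x2)) ∧ (¬(x2 ∧ x1) ∨ x0)) ∧ ((¬x0 ∧ ((T ∧ F) ∧ (T ∧ T))) ∨ (x0 ∨ (T ∧ (T ∧ x2))))
  step 1: (((x2 ∨ T) ∧ x2) ∧ (¬(x2 ∧ x1) ∨ x0)) ∧ ((¬x0 ∧ ((T ∧ F) ∧ (T ∧ T))) ∨ (x0 ∨ (T ∧ (T ∧ x2))))
  step 2: ((T ∧ x2) ∧ (¬(x2 ∧ x1) ∨ x0)) ∧ ((¬x0 ∧ ((T ∧ F) ∧ (T ∧ T))) ∨ (x0 ∨ (T ∧ (T ∧ x2))))
  step 3: (x2 ∧ (¬(x2 ∧ x1) ∨ x0)) ∧ ((¬x0 ∧ ((T ∧ F) ∧ (T ∧ T))) ∨ (x0 ∨ (T ∧ (T ∧ x2))))
  step 4: (x2 ∧ ((¬x2 ∨ ¬x1) ∨ x0)) ∧ ((¬x0 ∧ ((T ∧ F) ∧ (T ∧ T))) ∨ (x0 ∨ (T ∧ (T ∧ x2))))
  step 5: (x2 ∧ ((¬x2 ∨ ¬x1) ∨ x0)) ∧ ((¬x0 ∧ (F ∧ (T ∧ T))) ∨ (x0 ∨ (T ∧ (T ∧ x2))))
  step 6: (x2 ∧ ((¬x2 ∨ ¬x1) ∨ x0)) ∧ ((¬x0 ∧ F) ∨ (x0 ∨ (T ∧ (T ∧ x2))))
  step 7: (x2 ∧ ((¬x2 ∨ ¬x1) ∨ x0)) ∧ (F ∨ (x0 ∨ (T ∧ (T ∧ x2))))
  step 8: (x2 ∧ ((¬x2 ∨ ¬x1) ∨ x0)) ∧ (x0 ∨ (T ∧ (T ∧ x2)))
  step 9: (x2 ∧ ((¬x2 ∨ ¬x1) ∨ x0)) ∧ (x0 ∨ (T ∧ x2))
  step 10: (x2 ∧ ((¬x2 ∨ ¬x1) ∨ x0)) ∧ (x0 ∨ x2)

Answer: YES — reaches normal form (x2 ∧ ((¬x2 ∨ ¬x1) ∨ x0)) ∧ (x0 ∨ x2) in 10 ≤ 10 steps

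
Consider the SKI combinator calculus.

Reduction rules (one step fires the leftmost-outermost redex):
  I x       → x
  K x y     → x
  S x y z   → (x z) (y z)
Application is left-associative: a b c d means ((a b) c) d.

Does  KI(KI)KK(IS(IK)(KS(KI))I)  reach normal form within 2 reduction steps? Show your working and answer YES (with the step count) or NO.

Answer: NO — after 2 steps the term is KK(IS(IK)(KS(KI))I), not yet normal

Working:
  start: KI(KI)KK(IS(IK)(KS(KI))I)
  →1  IKK(IS(IK)(KS(KI))I)
  →2  KK(IS(IK)(KS(KI))I)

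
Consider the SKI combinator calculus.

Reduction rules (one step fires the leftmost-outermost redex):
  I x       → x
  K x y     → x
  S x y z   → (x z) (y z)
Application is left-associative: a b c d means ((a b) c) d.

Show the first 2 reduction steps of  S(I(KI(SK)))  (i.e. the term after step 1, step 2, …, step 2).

Answer: after 2 steps: SI

Derivation:
  start: S(I(KI(SK)))
  [1] S(KI(SK))
  [2] SI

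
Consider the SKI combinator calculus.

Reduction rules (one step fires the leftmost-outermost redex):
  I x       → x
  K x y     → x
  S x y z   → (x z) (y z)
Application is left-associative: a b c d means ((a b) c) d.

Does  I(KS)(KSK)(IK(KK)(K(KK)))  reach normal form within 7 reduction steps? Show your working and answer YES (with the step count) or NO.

Answer: YES — reaches normal form S(KK) in 4 ≤ 7 steps

Working:
  start: I(KS)(KSK)(IK(KK)(K(KK)))
  [1] KS(KSK)(IK(KK)(K(KK)))
  [2] S(IK(KK)(K(KK)))
  [3] S(K(KK)(K(KK)))
  [4] S(KK)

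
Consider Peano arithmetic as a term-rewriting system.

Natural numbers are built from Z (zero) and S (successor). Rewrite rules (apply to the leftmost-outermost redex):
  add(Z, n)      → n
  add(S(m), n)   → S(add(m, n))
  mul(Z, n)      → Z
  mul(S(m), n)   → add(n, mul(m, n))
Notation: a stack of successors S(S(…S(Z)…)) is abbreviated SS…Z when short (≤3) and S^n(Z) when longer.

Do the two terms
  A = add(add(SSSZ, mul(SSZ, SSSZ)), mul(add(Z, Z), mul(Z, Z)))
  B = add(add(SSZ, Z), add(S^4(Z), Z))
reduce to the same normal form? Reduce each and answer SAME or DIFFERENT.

Answer: DIFFERENT — A ⇓ S^9(Z), B ⇓ S^6(Z)

Derivation:
Term A:
  start: add(add(SSSZ, mul(SSZ, SSSZ)), mul(add(Z, Z), mul(Z, Z)))
  step 1: add(S(add(SSZ, mul(SSZ, SSSZ))), mul(add(Z, Z), mul(Z, Z)))
  step 2: S(add(add(SSZ, mul(SSZ, SSSZ)), mul(add(Z, Z), mul(Z, Z))))
  step 3: S(add(S(add(SZ, mul(SSZ, SSSZ))), mul(add(Z, Z), mul(Z, Z))))
  step 4: S(S(add(add(SZ, mul(SSZ, SSSZ)), mul(add(Z, Z), mul(Z, Z)))))
  step 5: S(S(add(S(add(Z, mul(SSZ, SSSZ))), mul(add(Z, Z), mul(Z, Z)))))
  step 6: S(S(S(add(add(Z, mul(SSZ, SSSZ)), mul(add(Z, Z), mul(Z, Z))))))
  step 7: S(S(S(add(mul(SSZ, SSSZ), mul(add(Z, Z), mul(Z, Z))))))
  step 8: S(S(S(add(add(SSSZ, mul(SZ, SSSZ)), mul(add(Z, Z), mul(Z, Z))))))
  step 9: S(S(S(add(S(add(SSZ, mul(SZ, SSSZ))), mul(add(Z, Z), mul(Z, Z))))))
  step 10: S(S(S(S(add(add(SSZ, mul(SZ, SSSZ)), mul(add(Z, Z), mul(Z, Z)))))))
  step 11: S(S(S(S(add(S(add(SZ, mul(SZ, SSSZ))), mul(add(Z, Z), mul(Z, Z)))))))
  step 12: S(S(S(S(S(add(add(SZ, mul(SZ, SSSZ)), mul(add(Z, Z), mul(Z, Z))))))))
  step 13: S(S(S(S(S(add(S(add(Z, mul(SZ, SSSZ))), mul(add(Z, Z), mul(Z, Z))))))))
  step 14: S(S(S(S(S(S(add(add(Z, mul(SZ, SSSZ)), mul(add(Z, Z), mul(Z, Z)))))))))
  step 15: S(S(S(S(S(S(add(mul(SZ, SSSZ), mul(add(Z, Z), mul(Z, Z)))))))))
  step 16: S(S(S(S(S(S(add(add(SSSZ, mul(Z, SSSZ)), mul(add(Z, Z), mul(Z, Z)))))))))
  step 17: S(S(S(S(S(S(add(S(add(SSZ, mul(Z, SSSZ))), mul(add(Z, Z), mul(Z, Z)))))))))
  step 18: S(S(S(S(S(S(S(add(add(SSZ, mul(Z, SSSZ)), mul(add(Z, Z), mul(Z, Z))))))))))
  step 19: S(S(S(S(S(S(S(add(S(add(SZ, mul(Z, SSSZ))), mul(add(Z, Z), mul(Z, Z))))))))))
  step 20: S(S(S(S(S(S(S(S(add(add(SZ, mul(Z, SSSZ)), mul(add(Z, Z), mul(Z, Z)))))))))))
  step 21: S(S(S(S(S(S(S(S(add(S(add(Z, mul(Z, SSSZ))), mul(add(Z, Z), mul(Z, Z)))))))))))
  step 22: S(S(S(S(S(S(S(S(S(add(add(Z, mul(Z, SSSZ)), mul(add(Z, Z), mul(Z, Z))))))))))))
  step 23: S(S(S(S(S(S(S(S(S(add(mul(Z, SSSZ), mul(add(Z, Z), mul(Z, Z))))))))))))
  step 24: S(S(S(S(S(S(S(S(S(add(Z, mul(add(Z, Z), mul(Z, Z))))))))))))
  step 25: S(S(S(S(S(S(S(S(S(mul(add(Z, Z), mul(Z, Z)))))))))))
  step 26: S(S(S(S(S(S(S(S(S(mul(Z, mul(Z, Z)))))))))))
  step 27: S^9(Z)

Term B:
  start: add(add(SSZ, Z), add(S^4(Z), Z))
  step 1: add(S(add(SZ, Z)), add(S^4(Z), Z))
  step 2: S(add(add(SZ, Z), add(S^4(Z), Z)))
  step 3: S(add(S(add(Z, Z)), add(S^4(Z), Z)))
  step 4: S(S(add(add(Z, Z), add(S^4(Z), Z))))
  step 5: S(S(add(Z, add(S^4(Z), Z))))
  step 6: S(S(add(S^4(Z), Z)))
  step 7: S(S(S(add(SSSZ, Z))))
  step 8: S(S(S(S(add(SSZ, Z)))))
  step 9: S(S(S(S(S(add(SZ, Z))))))
  step 10: S(S(S(S(S(S(add(Z, Z)))))))
  step 11: S^6(Z)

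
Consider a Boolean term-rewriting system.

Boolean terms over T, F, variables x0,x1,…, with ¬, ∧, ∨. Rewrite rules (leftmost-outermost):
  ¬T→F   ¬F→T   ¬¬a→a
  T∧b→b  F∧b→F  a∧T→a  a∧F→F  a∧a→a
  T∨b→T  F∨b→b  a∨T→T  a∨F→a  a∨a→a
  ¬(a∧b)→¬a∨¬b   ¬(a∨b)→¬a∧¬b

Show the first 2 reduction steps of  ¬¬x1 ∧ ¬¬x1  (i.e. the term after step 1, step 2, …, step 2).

  start: ¬¬x1 ∧ ¬¬x1
  [1] ¬¬x1
  [2] x1

Answer: after 2 steps: x1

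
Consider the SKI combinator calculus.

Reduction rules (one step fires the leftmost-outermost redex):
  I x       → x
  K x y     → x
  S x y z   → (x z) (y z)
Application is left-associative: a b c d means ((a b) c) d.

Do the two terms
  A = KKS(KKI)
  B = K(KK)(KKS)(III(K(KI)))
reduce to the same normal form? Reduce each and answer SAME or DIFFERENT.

Answer: DIFFERENT — A ⇓ KK, B ⇓ K

Derivation:
Term A:
  start: KKS(KKI)
  [1] K(KKI)
  [2] KK

Term B:
  start: K(KK)(KKS)(III(K(KI)))
  [1] KK(III(K(KI)))
  [2] K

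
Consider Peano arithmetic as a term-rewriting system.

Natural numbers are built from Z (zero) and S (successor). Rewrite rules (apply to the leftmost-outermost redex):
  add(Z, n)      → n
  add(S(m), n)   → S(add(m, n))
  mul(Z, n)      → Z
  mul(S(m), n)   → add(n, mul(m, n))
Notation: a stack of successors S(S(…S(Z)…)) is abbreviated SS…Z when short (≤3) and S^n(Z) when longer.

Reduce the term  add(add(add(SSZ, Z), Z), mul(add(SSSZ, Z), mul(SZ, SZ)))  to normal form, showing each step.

  start: add(add(add(SSZ, Z), Z), mul(add(SSSZ, Z), mul(SZ, SZ)))
  [1] add(add(S(add(SZ, Z)), Z), mul(add(SSSZ, Z), mul(SZ, SZ)))
  [2] add(S(add(add(SZ, Z), Z)), mul(add(SSSZ, Z), mul(SZ, SZ)))
  [3] S(add(add(add(SZ, Z), Z), mul(add(SSSZ, Z), mul(SZ, SZ))))
  [4] S(add(add(S(add(Z, Z)), Z), mul(add(SSSZ, Z), mul(SZ, SZ))))
  [5] S(add(S(add(add(Z, Z), Z)), mul(add(SSSZ, Z), mul(SZ, SZ))))
  [6] S(S(add(add(add(Z, Z), Z), mul(add(SSSZ, Z), mul(SZ, SZ)))))
  [7] S(S(add(add(Z, Z), mul(add(SSSZ, Z), mul(SZ, SZ)))))
  [8] S(S(add(Z, mul(add(SSSZ, Z), mul(SZ, SZ)))))
  [9] S(S(mul(add(SSSZ, Z), mul(SZ, SZ))))
  [10] S(S(mul(S(add(SSZ, Z)), mul(SZ, SZ))))
  [11] S(S(add(mul(SZ, SZ), mul(add(SSZ, Z), mul(SZ, SZ)))))
  [12] S(S(add(add(SZ, mul(Z, SZ)), mul(add(SSZ, Z), mul(SZ, SZ)))))
  [13] S(S(add(S(add(Z, mul(Z, SZ))), mul(add(SSZ, Z), mul(SZ, SZ)))))
  [14] S(S(S(add(add(Z, mul(Z, SZ)), mul(add(SSZ, Z), mul(SZ, SZ))))))
  [15] S(S(S(add(mul(Z, SZ), mul(add(SSZ, Z), mul(SZ, SZ))))))
  [16] S(S(S(add(Z, mul(add(SSZ, Z), mul(SZ, SZ))))))
  [17] S(S(S(mul(add(SSZ, Z), mul(SZ, SZ)))))
  [18] S(S(S(mul(S(add(SZ, Z)), mul(SZ, SZ)))))
  [19] S(S(S(add(mul(SZ, SZ), mul(add(SZ, Z), mul(SZ, SZ))))))
  [20] S(S(S(add(add(SZ, mul(Z, SZ)), mul(add(SZ, Z), mul(SZ, SZ))))))
  [21] S(S(S(add(S(add(Z, mul(Z, SZ))), mul(add(SZ, Z), mul(SZ, SZ))))))
  [22] S(S(S(S(add(add(Z, mul(Z, SZ)), mul(add(SZ, Z), mul(SZ, SZ)))))))
  [23] S(S(S(S(add(mul(Z, SZ), mul(add(SZ, Z), mul(SZ, SZ)))))))
  [24] S(S(S(S(add(Z, mul(add(SZ, Z), mul(SZ, SZ)))))))
  [25] S(S(S(S(mul(add(SZ, Z), mul(SZ, SZ))))))
  [26] S(S(S(S(mul(S(add(Z, Z)), mul(SZ, SZ))))))
  [27] S(S(S(S(add(mul(SZ, SZ), mul(add(Z, Z), mul(SZ, SZ)))))))
  [28] S(S(S(S(add(add(SZ, mul(Z, SZ)), mul(add(Z, Z), mul(SZ, SZ)))))))
  [29] S(S(S(S(add(S(add(Z, mul(Z, SZ))), mul(add(Z, Z), mul(SZ, SZ)))))))
  [30] S(S(S(S(S(add(add(Z, mul(Z, SZ)), mul(add(Z, Z), mul(SZ, SZ))))))))
  [31] S(S(S(S(S(add(mul(Z, SZ), mul(add(Z, Z), mul(SZ, SZ))))))))
  [32] S(S(S(S(S(add(Z, mul(add(Z, Z), mul(SZ, SZ))))))))
  [33] S(S(S(S(S(mul(add(Z, Z), mul(SZ, SZ)))))))
  [34] S(S(S(S(S(mul(Z, mul(SZ, SZ)))))))
  [35] S^5(Z)

Answer: normal form = S^5(Z)  (in 35 steps)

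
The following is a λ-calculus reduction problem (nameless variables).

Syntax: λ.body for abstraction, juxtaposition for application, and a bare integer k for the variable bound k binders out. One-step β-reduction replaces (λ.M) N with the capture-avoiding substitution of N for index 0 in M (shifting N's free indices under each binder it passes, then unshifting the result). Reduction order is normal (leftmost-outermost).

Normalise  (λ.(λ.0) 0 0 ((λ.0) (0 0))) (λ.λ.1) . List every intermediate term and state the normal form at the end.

Answer: normal form = λ.λ.1  (in 4 steps)

Reduction:
  start: (λ.(λ.0) 0 0 ((λ.0) (0 0))) (λ.λ.1)
  →1  (λ.0) (λ.λ.1) (λ.λ.1) ((λ.0) ((λ.λ.1) (λ.λ.1)))
  →2  (λ.λ.1) (λ.λ.1) ((λ.0) ((λ.λ.1) (λ.λ.1)))
  →3  (λ.λ.λ.1) ((λ.0) ((λ.λ.1) (λ.λ.1)))
  →4  λ.λ.1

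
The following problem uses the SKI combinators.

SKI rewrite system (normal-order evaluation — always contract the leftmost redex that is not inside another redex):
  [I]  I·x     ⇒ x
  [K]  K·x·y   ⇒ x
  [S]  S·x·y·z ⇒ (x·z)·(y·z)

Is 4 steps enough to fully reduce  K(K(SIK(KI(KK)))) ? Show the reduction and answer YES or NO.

Answer: NO — after 4 steps the term is K(K(K(KI(KK)))), not yet normal

Derivation:
  start: K(K(SIK(KI(KK))))
  [1] K(K(I(KI(KK))(K(KI(KK)))))
  [2] K(K(KI(KK)(K(KI(KK)))))
  [3] K(K(I(K(KI(KK)))))
  [4] K(K(K(KI(KK))))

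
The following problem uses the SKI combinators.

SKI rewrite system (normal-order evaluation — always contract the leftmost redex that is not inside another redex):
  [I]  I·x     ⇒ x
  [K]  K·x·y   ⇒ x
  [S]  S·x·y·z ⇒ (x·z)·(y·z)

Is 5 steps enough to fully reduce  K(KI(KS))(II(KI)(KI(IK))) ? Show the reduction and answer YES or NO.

  start: K(KI(KS))(II(KI)(KI(IK)))
  [1] KI(KS)
  [2] I

Answer: YES — reaches normal form I in 2 ≤ 5 steps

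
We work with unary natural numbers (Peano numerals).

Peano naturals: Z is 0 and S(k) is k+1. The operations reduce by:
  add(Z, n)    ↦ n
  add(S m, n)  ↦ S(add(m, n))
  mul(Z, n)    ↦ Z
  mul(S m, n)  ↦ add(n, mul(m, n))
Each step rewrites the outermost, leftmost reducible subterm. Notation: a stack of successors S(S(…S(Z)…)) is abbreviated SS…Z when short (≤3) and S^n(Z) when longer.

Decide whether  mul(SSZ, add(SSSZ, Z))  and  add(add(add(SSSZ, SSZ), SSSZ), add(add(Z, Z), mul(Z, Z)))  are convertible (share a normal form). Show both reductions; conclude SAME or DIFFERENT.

Answer: DIFFERENT — A ⇓ S^6(Z), B ⇓ S^8(Z)

Working:
Term A:
  start: mul(SSZ, add(SSSZ, Z))
  →1  add(add(SSSZ, Z), mul(SZ, add(SSSZ, Z)))
  →2  add(S(add(SSZ, Z)), mul(SZ, add(SSSZ, Z)))
  →3  S(add(add(SSZ, Z), mul(SZ, add(SSSZ, Z))))
  →4  S(add(S(add(SZ, Z)), mul(SZ, add(SSSZ, Z))))
  →5  S(S(add(add(SZ, Z), mul(SZ, add(SSSZ, Z)))))
  →6  S(S(add(S(add(Z, Z)), mul(SZ, add(SSSZ, Z)))))
  →7  S(S(S(add(add(Z, Z), mul(SZ, add(SSSZ, Z))))))
  →8  S(S(S(add(Z, mul(SZ, add(SSSZ, Z))))))
  →9  S(S(S(mul(SZ, add(SSSZ, Z)))))
  →10  S(S(S(add(add(SSSZ, Z), mul(Z, add(SSSZ, Z))))))
  →11  S(S(S(add(S(add(SSZ, Z)), mul(Z, add(SSSZ, Z))))))
  →12  S(S(S(S(add(add(SSZ, Z), mul(Z, add(SSSZ, Z)))))))
  →13  S(S(S(S(add(S(add(SZ, Z)), mul(Z, add(SSSZ, Z)))))))
  →14  S(S(S(S(S(add(add(SZ, Z), mul(Z, add(SSSZ, Z))))))))
  →15  S(S(S(S(S(add(S(add(Z, Z)), mul(Z, add(SSSZ, Z))))))))
  →16  S(S(S(S(S(S(add(add(Z, Z), mul(Z, add(SSSZ, Z)))))))))
  →17  S(S(S(S(S(S(add(Z, mul(Z, add(SSSZ, Z)))))))))
  →18  S(S(S(S(S(S(mul(Z, add(SSSZ, Z))))))))
  →19  S^6(Z)

Term B:
  start: add(add(add(SSSZ, SSZ), SSSZ), add(add(Z, Z), mul(Z, Z)))
  →1  add(add(S(add(SSZ, SSZ)), SSSZ), add(add(Z, Z), mul(Z, Z)))
  →2  add(S(add(add(SSZ, SSZ), SSSZ)), add(add(Z, Z), mul(Z, Z)))
  →3  S(add(add(add(SSZ, SSZ), SSSZ), add(add(Z, Z), mul(Z, Z))))
  →4  S(add(add(S(add(SZ, SSZ)), SSSZ), add(add(Z, Z), mul(Z, Z))))
  →5  S(add(S(add(add(SZ, SSZ), SSSZ)), add(add(Z, Z), mul(Z, Z))))
  →6  S(S(add(add(add(SZ, SSZ), SSSZ), add(add(Z, Z), mul(Z, Z)))))
  →7  S(S(add(add(S(add(Z, SSZ)), SSSZ), add(add(Z, Z), mul(Z, Z)))))
  →8  S(S(add(S(add(add(Z, SSZ), SSSZ)), add(add(Z, Z), mul(Z, Z)))))
  →9  S(S(S(add(add(add(Z, SSZ), SSSZ), add(add(Z, Z), mul(Z, Z))))))
  →10  S(S(S(add(add(SSZ, SSSZ), add(add(Z, Z), mul(Z, Z))))))
  →11  S(S(S(add(S(add(SZ, SSSZ)), add(add(Z, Z), mul(Z, Z))))))
  →12  S(S(S(S(add(add(SZ, SSSZ), add(add(Z, Z), mul(Z, Z)))))))
  →13  S(S(S(S(add(S(add(Z, SSSZ)), add(add(Z, Z), mul(Z, Z)))))))
  →14  S(S(S(S(S(add(add(Z, SSSZ), add(add(Z, Z), mul(Z, Z))))))))
  →15  S(S(S(S(S(add(SSSZ, add(add(Z, Z), mul(Z, Z))))))))
  →16  S(S(S(S(S(S(add(SSZ, add(add(Z, Z), mul(Z, Z)))))))))
  →17  S(S(S(S(S(S(S(add(SZ, add(add(Z, Z), mul(Z, Z))))))))))
  →18  S(S(S(S(S(S(S(S(add(Z, add(add(Z, Z), mul(Z, Z)))))))))))
  →19  S(S(S(S(S(S(S(S(add(add(Z, Z), mul(Z, Z))))))))))
  →20  S(S(S(S(S(S(S(S(add(Z, mul(Z, Z))))))))))
  →21  S(S(S(S(S(S(S(S(mul(Z, Z)))))))))
  →22  S^8(Z)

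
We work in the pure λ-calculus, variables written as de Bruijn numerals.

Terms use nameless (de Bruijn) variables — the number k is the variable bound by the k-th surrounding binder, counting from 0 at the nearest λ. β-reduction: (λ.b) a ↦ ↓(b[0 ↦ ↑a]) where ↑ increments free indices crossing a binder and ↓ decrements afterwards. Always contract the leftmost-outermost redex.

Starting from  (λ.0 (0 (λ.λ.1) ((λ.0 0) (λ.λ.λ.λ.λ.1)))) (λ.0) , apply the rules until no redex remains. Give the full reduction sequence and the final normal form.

Answer: normal form = λ.λ.λ.λ.λ.1  (in 6 steps)

Reduction:
  start: (λ.0 (0 (λ.λ.1) ((λ.0 0) (λ.λ.λ.λ.λ.1)))) (λ.0)
  step 1: (λ.0) ((λ.0) (λ.λ.1) ((λ.0 0) (λ.λ.λ.λ.λ.1)))
  step 2: (λ.0) (λ.λ.1) ((λ.0 0) (λ.λ.λ.λ.λ.1))
  step 3: (λ.λ.1) ((λ.0 0) (λ.λ.λ.λ.λ.1))
  step 4: λ.(λ.0 0) (λ.λ.λ.λ.λ.1)
  step 5: λ.(λ.λ.λ.λ.λ.1) (λ.λ.λ.λ.λ.1)
  step 6: λ.λ.λ.λ.λ.1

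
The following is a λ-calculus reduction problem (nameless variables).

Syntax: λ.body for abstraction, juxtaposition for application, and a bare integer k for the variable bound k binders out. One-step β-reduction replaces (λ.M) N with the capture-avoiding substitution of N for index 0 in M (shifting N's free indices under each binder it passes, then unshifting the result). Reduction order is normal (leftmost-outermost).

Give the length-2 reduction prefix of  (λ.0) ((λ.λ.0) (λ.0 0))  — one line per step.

  start: (λ.0) ((λ.λ.0) (λ.0 0))
  [1] (λ.λ.0) (λ.0 0)
  [2] λ.0

Answer: after 2 steps: λ.0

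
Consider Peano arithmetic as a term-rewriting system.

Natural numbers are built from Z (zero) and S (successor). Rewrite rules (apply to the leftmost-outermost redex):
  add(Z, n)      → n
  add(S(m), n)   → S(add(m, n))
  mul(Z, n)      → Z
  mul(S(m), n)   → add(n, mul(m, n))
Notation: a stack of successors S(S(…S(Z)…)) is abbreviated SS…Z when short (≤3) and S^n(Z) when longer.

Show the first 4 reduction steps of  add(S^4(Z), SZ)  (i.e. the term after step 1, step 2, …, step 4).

Answer: after 4 steps: S(S(S(S(add(Z, SZ)))))

Reduction:
  start: add(S^4(Z), SZ)
  [1] S(add(SSSZ, SZ))
  [2] S(S(add(SSZ, SZ)))
  [3] S(S(S(add(SZ, SZ))))
  [4] S(S(S(S(add(Z, SZ)))))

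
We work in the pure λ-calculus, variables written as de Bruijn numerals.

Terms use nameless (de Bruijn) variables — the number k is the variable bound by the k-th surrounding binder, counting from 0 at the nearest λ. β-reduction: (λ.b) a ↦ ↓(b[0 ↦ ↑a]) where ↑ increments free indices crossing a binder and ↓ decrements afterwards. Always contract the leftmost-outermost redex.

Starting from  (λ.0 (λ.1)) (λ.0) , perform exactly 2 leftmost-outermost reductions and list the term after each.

Answer: after 2 steps: λ.λ.0

Reduction:
  start: (λ.0 (λ.1)) (λ.0)
  step 1: (λ.0) (λ.λ.0)
  step 2: λ.λ.0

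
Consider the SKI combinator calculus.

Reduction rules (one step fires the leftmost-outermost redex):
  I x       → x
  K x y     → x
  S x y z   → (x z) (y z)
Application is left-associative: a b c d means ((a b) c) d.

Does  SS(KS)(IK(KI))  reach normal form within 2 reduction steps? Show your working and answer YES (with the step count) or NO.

Answer: NO — after 2 steps the term is S(K(KI))(KS(IK(KI))), not yet normal

Reduction:
  start: SS(KS)(IK(KI))
  [1] S(IK(KI))(KS(IK(KI)))
  [2] S(K(KI))(KS(IK(KI)))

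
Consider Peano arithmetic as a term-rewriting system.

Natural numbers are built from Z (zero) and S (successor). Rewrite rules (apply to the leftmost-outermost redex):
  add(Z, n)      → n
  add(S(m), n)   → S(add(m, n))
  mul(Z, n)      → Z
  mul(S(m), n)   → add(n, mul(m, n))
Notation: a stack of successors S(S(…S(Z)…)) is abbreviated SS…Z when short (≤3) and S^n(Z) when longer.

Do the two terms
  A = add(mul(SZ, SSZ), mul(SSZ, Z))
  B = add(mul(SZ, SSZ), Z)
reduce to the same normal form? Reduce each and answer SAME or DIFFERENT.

Term A:
  start: add(mul(SZ, SSZ), mul(SSZ, Z))
  →1  add(add(SSZ, mul(Z, SSZ)), mul(SSZ, Z))
  →2  add(S(add(SZ, mul(Z, SSZ))), mul(SSZ, Z))
  →3  S(add(add(SZ, mul(Z, SSZ)), mul(SSZ, Z)))
  →4  S(add(S(add(Z, mul(Z, SSZ))), mul(SSZ, Z)))
  →5  S(S(add(add(Z, mul(Z, SSZ)), mul(SSZ, Z))))
  →6  S(S(add(mul(Z, SSZ), mul(SSZ, Z))))
  →7  S(S(add(Z, mul(SSZ, Z))))
  →8  S(S(mul(SSZ, Z)))
  →9  S(S(add(Z, mul(SZ, Z))))
  →10  S(S(mul(SZ, Z)))
  →11  S(S(add(Z, mul(Z, Z))))
  →12  S(S(mul(Z, Z)))
  →13  SSZ

Term B:
  start: add(mul(SZ, SSZ), Z)
  →1  add(add(SSZ, mul(Z, SSZ)), Z)
  →2  add(S(add(SZ, mul(Z, SSZ))), Z)
  →3  S(add(add(SZ, mul(Z, SSZ)), Z))
  →4  S(add(S(add(Z, mul(Z, SSZ))), Z))
  →5  S(S(add(add(Z, mul(Z, SSZ)), Z)))
  →6  S(S(add(mul(Z, SSZ), Z)))
  →7  S(S(add(Z, Z)))
  →8  SSZ

Answer: SAME — A ⇓ SSZ, B ⇓ SSZ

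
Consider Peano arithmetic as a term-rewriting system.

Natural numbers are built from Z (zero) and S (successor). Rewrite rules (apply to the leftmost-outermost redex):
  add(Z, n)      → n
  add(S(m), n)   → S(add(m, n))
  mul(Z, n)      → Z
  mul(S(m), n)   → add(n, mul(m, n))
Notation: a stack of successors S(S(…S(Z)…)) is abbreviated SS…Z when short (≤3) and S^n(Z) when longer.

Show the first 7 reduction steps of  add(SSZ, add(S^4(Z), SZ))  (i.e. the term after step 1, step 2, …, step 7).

Answer: after 7 steps: S(S(S(S(S(S(add(Z, SZ)))))))

Working:
  start: add(SSZ, add(S^4(Z), SZ))
  →1  S(add(SZ, add(S^4(Z), SZ)))
  →2  S(S(add(Z, add(S^4(Z), SZ))))
  →3  S(S(add(S^4(Z), SZ)))
  →4  S(S(S(add(SSSZ, SZ))))
  →5  S(S(S(S(add(SSZ, SZ)))))
  →6  S(S(S(S(S(add(SZ, SZ))))))
  →7  S(S(S(S(S(S(add(Z, SZ)))))))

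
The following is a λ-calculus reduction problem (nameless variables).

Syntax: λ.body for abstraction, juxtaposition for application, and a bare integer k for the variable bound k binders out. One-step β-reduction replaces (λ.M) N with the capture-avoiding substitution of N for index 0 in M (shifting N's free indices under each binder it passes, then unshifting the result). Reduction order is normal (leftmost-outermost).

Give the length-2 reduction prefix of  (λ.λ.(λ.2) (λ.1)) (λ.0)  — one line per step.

Answer: after 2 steps: λ.λ.0

Reduction:
  start: (λ.λ.(λ.2) (λ.1)) (λ.0)
  →1  λ.(λ.λ.0) (λ.1)
  →2  λ.λ.0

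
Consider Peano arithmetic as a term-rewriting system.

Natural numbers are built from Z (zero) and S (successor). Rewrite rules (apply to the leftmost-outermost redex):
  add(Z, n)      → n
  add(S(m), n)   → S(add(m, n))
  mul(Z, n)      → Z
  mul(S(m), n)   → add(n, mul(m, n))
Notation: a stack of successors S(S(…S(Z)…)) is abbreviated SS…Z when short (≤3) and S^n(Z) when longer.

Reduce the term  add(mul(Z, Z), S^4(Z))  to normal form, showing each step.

  start: add(mul(Z, Z), S^4(Z))
  [1] add(Z, S^4(Z))
  [2] S^4(Z)

Answer: normal form = S^4(Z)  (in 2 steps)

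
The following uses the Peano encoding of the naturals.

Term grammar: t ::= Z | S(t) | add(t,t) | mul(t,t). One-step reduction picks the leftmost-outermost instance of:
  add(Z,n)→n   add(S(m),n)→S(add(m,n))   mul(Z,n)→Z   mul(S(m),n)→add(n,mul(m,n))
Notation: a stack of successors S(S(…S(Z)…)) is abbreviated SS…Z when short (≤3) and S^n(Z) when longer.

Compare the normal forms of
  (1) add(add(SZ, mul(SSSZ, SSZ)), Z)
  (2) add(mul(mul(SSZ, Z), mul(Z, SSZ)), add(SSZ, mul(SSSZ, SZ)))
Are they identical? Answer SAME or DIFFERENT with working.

Answer: DIFFERENT — A ⇓ S^7(Z), B ⇓ S^5(Z)

Working:
Term A:
  start: add(add(SZ, mul(SSSZ, SSZ)), Z)
  step 1: add(S(add(Z, mul(SSSZ, SSZ))), Z)
  step 2: S(add(add(Z, mul(SSSZ, SSZ)), Z))
  step 3: S(add(mul(SSSZ, SSZ), Z))
  step 4: S(add(add(SSZ, mul(SSZ, SSZ)), Z))
  step 5: S(add(S(add(SZ, mul(SSZ, SSZ))), Z))
  step 6: S(S(add(add(SZ, mul(SSZ, SSZ)), Z)))
  step 7: S(S(add(S(add(Z, mul(SSZ, SSZ))), Z)))
  step 8: S(S(S(add(add(Z, mul(SSZ, SSZ)), Z))))
  step 9: S(S(S(add(mul(SSZ, SSZ), Z))))
  step 10: S(S(S(add(add(SSZ, mul(SZ, SSZ)), Z))))
  step 11: S(S(S(add(S(add(SZ, mul(SZ, SSZ))), Z))))
  step 12: S(S(S(S(add(add(SZ, mul(SZ, SSZ)), Z)))))
  step 13: S(S(S(S(add(S(add(Z, mul(SZ, SSZ))), Z)))))
  step 14: S(S(S(S(S(add(add(Z, mul(SZ, SSZ)), Z))))))
  step 15: S(S(S(S(S(add(mul(SZ, SSZ), Z))))))
  step 16: S(S(S(S(S(add(add(SSZ, mul(Z, SSZ)), Z))))))
  step 17: S(S(S(S(S(add(S(add(SZ, mul(Z, SSZ))), Z))))))
  step 18: S(S(S(S(S(S(add(add(SZ, mul(Z, SSZ)), Z)))))))
  step 19: S(S(S(S(S(S(add(S(add(Z, mul(Z, SSZ))), Z)))))))
  step 20: S(S(S(S(S(S(S(add(add(Z, mul(Z, SSZ)), Z))))))))
  step 21: S(S(S(S(S(S(S(add(mul(Z, SSZ), Z))))))))
  step 22: S(S(S(S(S(S(S(add(Z, Z))))))))
  step 23: S^7(Z)

Term B:
  start: add(mul(mul(SSZ, Z), mul(Z, SSZ)), add(SSZ, mul(SSSZ, SZ)))
  step 1: add(mul(add(Z, mul(SZ, Z)), mul(Z, SSZ)), add(SSZ, mul(SSSZ, SZ)))
  step 2: add(mul(mul(SZ, Z), mul(Z, SSZ)), add(SSZ, mul(SSSZ, SZ)))
  step 3: add(mul(add(Z, mul(Z, Z)), mul(Z, SSZ)), add(SSZ, mul(SSSZ, SZ)))
  step 4: add(mul(mul(Z, Z), mul(Z, SSZ)), add(SSZ, mul(SSSZ, SZ)))
  step 5: add(mul(Z, mul(Z, SSZ)), add(SSZ, mul(SSSZ, SZ)))
  step 6: add(Z, add(SSZ, mul(SSSZ, SZ)))
  step 7: add(SSZ, mul(SSSZ, SZ))
  step 8: S(add(SZ, mul(SSSZ, SZ)))
  step 9: S(S(add(Z, mul(SSSZ, SZ))))
  step 10: S(S(mul(SSSZ, SZ)))
  step 11: S(S(add(SZ, mul(SSZ, SZ))))
  step 12: S(S(S(add(Z, mul(SSZ, SZ)))))
  step 13: S(S(S(mul(SSZ, SZ))))
  step 14: S(S(S(add(SZ, mul(SZ, SZ)))))
  step 15: S(S(S(S(add(Z, mul(SZ, SZ))))))
  step 16: S(S(S(S(mul(SZ, SZ)))))
  step 17: S(S(S(S(add(SZ, mul(Z, SZ))))))
  step 18: S(S(S(S(S(add(Z, mul(Z, SZ)))))))
  step 19: S(S(S(S(S(mul(Z, SZ))))))
  step 20: S^5(Z)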